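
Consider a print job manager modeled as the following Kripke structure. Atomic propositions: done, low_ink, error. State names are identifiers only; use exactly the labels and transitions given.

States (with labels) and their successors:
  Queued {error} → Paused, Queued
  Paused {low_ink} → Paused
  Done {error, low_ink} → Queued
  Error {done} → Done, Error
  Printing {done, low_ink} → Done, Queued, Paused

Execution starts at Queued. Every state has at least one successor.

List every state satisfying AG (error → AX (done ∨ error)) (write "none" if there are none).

States satisfying error → AX (done ∨ error): {Paused, Done, Error, Printing}.
States satisfying AG (error → AX (done ∨ error)): {Paused}.

{Paused}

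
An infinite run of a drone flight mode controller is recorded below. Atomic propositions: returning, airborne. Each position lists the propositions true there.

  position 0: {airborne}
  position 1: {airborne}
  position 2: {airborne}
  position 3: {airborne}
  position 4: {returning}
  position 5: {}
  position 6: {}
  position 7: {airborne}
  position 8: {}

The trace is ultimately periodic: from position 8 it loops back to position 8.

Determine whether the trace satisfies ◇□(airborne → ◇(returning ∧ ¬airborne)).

□(airborne → ◇(returning ∧ ¬airborne)) holds at position 8, which is reachable from 0, so ◇□(airborne → ◇(returning ∧ ¬airborne)) holds.

Yes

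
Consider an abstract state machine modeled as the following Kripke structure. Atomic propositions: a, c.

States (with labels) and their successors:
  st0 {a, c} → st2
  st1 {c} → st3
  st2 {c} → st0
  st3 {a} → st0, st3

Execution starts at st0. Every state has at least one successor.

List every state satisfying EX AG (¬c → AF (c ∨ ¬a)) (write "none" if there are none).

{st0, st2, st3}

States satisfying AG (¬c → AF (c ∨ ¬a)): {st0, st2}.
States satisfying EX AG (¬c → AF (c ∨ ¬a)): {st0, st2, st3}.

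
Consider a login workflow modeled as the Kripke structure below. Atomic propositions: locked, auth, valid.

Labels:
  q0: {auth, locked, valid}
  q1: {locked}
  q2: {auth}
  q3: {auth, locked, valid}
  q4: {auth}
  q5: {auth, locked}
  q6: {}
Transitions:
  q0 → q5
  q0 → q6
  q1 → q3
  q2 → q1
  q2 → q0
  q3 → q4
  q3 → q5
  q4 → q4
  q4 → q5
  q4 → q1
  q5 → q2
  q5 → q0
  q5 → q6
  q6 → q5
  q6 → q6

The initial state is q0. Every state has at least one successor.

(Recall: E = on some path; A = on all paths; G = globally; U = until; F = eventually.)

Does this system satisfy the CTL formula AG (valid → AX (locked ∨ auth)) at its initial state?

States satisfying valid → AX (locked ∨ auth): {q1, q2, q3, q4, q5, q6}.
States satisfying AG (valid → AX (locked ∨ auth)): ∅.
q0 is reachable from q0 and violates valid → AX (locked ∨ auth), so AG fails at q0.
q0 ∉ Sat(AG (valid → AX (locked ∨ auth))).

No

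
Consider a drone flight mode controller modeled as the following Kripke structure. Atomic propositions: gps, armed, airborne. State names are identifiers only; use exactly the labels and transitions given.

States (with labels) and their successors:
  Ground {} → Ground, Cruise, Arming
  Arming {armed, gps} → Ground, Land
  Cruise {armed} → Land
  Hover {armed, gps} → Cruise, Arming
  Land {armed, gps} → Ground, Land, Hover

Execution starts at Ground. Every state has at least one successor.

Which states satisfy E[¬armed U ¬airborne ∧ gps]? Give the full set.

{Ground, Arming, Hover, Land}

States satisfying ¬armed: {Ground}.
States satisfying ¬airborne ∧ gps: {Arming, Hover, Land}.
States satisfying E[¬armed U ¬airborne ∧ gps]: {Ground, Arming, Hover, Land}.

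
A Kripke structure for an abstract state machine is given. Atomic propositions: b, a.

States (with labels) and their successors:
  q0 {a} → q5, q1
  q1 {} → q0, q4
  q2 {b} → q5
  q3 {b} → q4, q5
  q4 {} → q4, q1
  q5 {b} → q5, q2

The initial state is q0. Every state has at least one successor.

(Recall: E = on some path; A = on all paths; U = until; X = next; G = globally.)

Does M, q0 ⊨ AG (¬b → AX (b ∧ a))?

States satisfying ¬b → AX (b ∧ a): {q2, q3, q5}.
States satisfying AG (¬b → AX (b ∧ a)): {q2, q5}.
q0 is reachable from q0 and violates ¬b → AX (b ∧ a), so AG fails at q0.
q0 ∉ Sat(AG (¬b → AX (b ∧ a))).

Violated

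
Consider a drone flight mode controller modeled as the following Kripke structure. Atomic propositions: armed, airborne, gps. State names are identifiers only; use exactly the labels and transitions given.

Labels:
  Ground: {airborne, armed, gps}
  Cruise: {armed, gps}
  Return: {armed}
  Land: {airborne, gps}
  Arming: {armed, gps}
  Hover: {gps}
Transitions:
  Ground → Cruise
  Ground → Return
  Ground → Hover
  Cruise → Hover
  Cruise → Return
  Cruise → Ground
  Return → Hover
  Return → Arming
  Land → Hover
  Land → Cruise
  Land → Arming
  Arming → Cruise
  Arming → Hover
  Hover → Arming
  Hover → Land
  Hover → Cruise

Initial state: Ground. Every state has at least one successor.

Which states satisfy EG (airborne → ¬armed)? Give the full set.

{Cruise, Return, Land, Arming, Hover}

States satisfying airborne → ¬armed: {Cruise, Return, Land, Arming, Hover}.
States satisfying EG (airborne → ¬armed): {Cruise, Return, Land, Arming, Hover}.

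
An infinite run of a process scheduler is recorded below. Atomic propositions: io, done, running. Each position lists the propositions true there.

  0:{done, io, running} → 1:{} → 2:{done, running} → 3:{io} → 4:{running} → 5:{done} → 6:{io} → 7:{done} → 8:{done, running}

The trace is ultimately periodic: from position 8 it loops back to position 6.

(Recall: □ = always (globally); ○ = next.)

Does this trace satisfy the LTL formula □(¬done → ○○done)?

No

¬done → ○○done must hold at every position from 0 onward. It fails at position 1, so □(¬done → ○○done) is false.
Positions where ¬done holds: 1, 3, 4, 6.
Check ○○done at each: 1→fails, 3→ok, 4→fails, 6→ok.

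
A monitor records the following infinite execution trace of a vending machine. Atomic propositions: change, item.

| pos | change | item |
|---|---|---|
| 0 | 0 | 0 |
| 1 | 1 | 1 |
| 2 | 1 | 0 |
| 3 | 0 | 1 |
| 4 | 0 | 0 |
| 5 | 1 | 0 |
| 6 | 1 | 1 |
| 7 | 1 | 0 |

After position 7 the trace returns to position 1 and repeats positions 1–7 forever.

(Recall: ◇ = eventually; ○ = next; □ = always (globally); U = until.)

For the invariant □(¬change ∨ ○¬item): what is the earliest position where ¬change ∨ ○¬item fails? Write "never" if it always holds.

Check ¬change ∨ ○¬item at each position in order: 0 ✓, 1 ✓.
At position 2 the labels are {change} and the next position 3 has {item}, so ¬change ∨ ○¬item is false there. This is the first violation.

2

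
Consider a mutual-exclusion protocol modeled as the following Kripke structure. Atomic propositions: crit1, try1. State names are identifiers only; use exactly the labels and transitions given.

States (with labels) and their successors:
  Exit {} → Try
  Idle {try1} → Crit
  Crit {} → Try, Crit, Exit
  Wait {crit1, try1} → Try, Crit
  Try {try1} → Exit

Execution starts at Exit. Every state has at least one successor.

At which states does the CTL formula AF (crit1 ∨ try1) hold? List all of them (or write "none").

States satisfying crit1 ∨ try1: {Idle, Wait, Try}.
States satisfying AF (crit1 ∨ try1): {Exit, Idle, Wait, Try}.

{Exit, Idle, Wait, Try}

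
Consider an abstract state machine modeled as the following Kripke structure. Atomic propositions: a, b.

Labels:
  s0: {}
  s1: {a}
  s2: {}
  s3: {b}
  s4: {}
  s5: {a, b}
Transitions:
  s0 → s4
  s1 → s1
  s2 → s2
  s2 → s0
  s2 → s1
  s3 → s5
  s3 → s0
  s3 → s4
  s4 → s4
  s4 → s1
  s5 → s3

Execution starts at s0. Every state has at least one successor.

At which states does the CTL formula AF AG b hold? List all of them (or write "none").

none

States satisfying AG b: ∅.
States satisfying AF AG b: ∅.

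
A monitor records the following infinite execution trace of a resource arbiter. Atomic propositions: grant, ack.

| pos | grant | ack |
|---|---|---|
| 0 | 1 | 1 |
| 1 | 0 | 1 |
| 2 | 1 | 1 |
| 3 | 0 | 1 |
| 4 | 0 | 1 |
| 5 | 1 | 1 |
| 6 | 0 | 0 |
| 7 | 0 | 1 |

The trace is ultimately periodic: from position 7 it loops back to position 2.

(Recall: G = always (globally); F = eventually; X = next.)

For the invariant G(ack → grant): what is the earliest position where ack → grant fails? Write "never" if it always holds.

Check ack → grant at each position in order: 0 ✓.
At position 1 the labels are {ack}, so ack → grant is false there. This is the first violation.

1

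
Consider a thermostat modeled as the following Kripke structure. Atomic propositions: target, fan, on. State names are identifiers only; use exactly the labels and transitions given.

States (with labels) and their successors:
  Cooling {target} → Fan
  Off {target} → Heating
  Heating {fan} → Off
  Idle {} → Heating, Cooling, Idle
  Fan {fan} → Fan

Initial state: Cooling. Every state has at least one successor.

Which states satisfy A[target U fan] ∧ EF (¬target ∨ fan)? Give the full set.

{Cooling, Off, Heating, Fan}

States satisfying target: {Cooling, Off}.
States satisfying fan: {Heating, Fan}.
States satisfying A[target U fan]: {Cooling, Off, Heating, Fan}.
States satisfying ¬target ∨ fan: {Heating, Idle, Fan}.
States satisfying EF (¬target ∨ fan): {Cooling, Off, Heating, Idle, Fan}.
States satisfying A[target U fan] ∧ EF (¬target ∨ fan): {Cooling, Off, Heating, Fan}.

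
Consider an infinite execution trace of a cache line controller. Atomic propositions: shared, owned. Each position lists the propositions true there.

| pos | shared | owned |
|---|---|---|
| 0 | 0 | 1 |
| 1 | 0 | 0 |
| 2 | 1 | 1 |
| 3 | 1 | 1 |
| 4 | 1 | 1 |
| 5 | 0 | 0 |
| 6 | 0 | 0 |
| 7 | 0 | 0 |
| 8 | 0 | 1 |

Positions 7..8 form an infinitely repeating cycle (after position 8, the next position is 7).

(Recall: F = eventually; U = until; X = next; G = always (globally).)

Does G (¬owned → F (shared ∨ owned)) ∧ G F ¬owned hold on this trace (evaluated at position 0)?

Holds

¬owned → F (shared ∨ owned) holds at every position 0..8, and those are all positions ever visited, so G (¬owned → F (shared ∨ owned)) holds.
Positions where ¬owned holds: 1, 5, 6, 7.
Check F (shared ∨ owned) at each: 1→ok, 5→ok, 6→ok, 7→ok.
F ¬owned holds at every position 0..8, and those are all positions ever visited, so G F ¬owned holds.
At position 0: G (¬owned → F (shared ∨ owned)) is true; G F ¬owned is true; so G (¬owned → F (shared ∨ owned)) ∧ G F ¬owned is true.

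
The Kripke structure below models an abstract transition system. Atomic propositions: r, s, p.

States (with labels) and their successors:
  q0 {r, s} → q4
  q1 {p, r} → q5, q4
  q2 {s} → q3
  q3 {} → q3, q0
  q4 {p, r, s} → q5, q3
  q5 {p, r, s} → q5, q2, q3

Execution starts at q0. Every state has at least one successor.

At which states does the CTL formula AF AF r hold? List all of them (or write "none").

States satisfying AF r: {q0, q1, q4, q5}.
States satisfying AF AF r: {q0, q1, q4, q5}.

{q0, q1, q4, q5}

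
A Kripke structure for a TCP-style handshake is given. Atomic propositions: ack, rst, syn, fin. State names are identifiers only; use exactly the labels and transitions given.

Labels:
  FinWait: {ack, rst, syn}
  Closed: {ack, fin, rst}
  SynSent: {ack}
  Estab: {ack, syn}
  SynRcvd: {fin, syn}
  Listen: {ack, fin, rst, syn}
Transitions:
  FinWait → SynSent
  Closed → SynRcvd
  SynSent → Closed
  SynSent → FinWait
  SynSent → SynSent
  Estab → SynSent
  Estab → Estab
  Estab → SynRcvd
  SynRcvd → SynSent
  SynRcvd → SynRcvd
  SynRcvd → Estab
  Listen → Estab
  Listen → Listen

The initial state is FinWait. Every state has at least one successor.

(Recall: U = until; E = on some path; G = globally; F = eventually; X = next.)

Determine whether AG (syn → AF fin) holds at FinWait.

States satisfying syn → AF fin: {Closed, SynSent, SynRcvd, Listen}.
States satisfying AG (syn → AF fin): ∅.
Estab is reachable from FinWait and violates syn → AF fin, so AG fails at FinWait.
FinWait ∉ Sat(AG (syn → AF fin)).

No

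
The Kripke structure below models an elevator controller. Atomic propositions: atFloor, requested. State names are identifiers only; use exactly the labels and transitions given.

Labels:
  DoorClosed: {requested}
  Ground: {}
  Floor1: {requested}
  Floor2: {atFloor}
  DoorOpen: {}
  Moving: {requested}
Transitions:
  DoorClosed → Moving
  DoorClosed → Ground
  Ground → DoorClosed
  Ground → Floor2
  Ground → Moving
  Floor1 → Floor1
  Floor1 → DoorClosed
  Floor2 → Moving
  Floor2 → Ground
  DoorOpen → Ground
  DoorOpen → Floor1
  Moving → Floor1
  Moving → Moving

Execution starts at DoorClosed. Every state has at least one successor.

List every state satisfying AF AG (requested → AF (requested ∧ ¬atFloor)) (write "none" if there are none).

{DoorClosed, Ground, Floor1, Floor2, DoorOpen, Moving}

States satisfying AG (requested → AF (requested ∧ ¬atFloor)): {DoorClosed, Ground, Floor1, Floor2, DoorOpen, Moving}.
States satisfying AF AG (requested → AF (requested ∧ ¬atFloor)): {DoorClosed, Ground, Floor1, Floor2, DoorOpen, Moving}.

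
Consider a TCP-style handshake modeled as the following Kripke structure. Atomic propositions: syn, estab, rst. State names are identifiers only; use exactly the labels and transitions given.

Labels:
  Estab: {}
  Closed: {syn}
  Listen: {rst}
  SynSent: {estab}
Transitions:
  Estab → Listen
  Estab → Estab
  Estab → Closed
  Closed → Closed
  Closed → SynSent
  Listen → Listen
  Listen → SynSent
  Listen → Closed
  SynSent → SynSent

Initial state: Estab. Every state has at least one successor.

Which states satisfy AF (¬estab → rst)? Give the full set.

States satisfying ¬estab → rst: {Listen, SynSent}.
States satisfying AF (¬estab → rst): {Listen, SynSent}.

{Listen, SynSent}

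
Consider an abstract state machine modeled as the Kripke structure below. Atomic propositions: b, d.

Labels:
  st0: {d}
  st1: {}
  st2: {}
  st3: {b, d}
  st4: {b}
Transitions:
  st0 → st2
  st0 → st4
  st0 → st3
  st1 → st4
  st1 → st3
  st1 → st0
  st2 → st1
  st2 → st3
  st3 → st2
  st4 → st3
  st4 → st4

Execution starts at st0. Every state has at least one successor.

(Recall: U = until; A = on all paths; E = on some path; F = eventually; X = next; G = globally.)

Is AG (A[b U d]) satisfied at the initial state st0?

States satisfying A[b U d]: {st0, st3}.
States satisfying AG (A[b U d]): ∅.
st1 is reachable from st0 and violates A[b U d], so AG fails at st0.
st0 ∉ Sat(AG (A[b U d])).

Does not hold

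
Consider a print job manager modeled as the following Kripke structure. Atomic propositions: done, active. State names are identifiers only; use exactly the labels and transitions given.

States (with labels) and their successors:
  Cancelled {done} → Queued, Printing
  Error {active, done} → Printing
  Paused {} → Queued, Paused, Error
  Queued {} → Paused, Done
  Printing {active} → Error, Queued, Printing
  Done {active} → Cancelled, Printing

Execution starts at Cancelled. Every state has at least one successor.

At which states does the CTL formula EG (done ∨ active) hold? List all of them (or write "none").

{Cancelled, Error, Printing, Done}

States satisfying done ∨ active: {Cancelled, Error, Printing, Done}.
States satisfying EG (done ∨ active): {Cancelled, Error, Printing, Done}.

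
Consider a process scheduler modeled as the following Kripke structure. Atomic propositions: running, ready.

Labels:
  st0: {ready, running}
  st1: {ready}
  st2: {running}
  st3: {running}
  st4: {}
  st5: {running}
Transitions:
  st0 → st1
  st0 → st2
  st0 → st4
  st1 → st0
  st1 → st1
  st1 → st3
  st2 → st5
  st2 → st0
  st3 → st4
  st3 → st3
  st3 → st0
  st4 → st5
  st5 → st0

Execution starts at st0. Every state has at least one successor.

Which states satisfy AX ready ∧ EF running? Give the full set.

States satisfying ready: {st0, st1}.
States satisfying AX ready: {st5}.
States satisfying running: {st0, st2, st3, st5}.
States satisfying EF running: {st0, st1, st2, st3, st4, st5}.
States satisfying AX ready ∧ EF running: {st5}.

{st5}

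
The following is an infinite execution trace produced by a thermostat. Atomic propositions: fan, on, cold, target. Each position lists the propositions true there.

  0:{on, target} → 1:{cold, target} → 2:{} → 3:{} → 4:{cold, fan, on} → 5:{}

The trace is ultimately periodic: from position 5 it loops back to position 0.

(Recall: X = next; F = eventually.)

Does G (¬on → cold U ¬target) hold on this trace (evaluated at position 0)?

Holds

¬on → cold U ¬target holds at every position 0..5, and those are all positions ever visited, so G (¬on → cold U ¬target) holds.
Positions where ¬on holds: 1, 2, 3, 5.
Check cold U ¬target at each: 1→ok, 2→ok, 3→ok, 5→ok.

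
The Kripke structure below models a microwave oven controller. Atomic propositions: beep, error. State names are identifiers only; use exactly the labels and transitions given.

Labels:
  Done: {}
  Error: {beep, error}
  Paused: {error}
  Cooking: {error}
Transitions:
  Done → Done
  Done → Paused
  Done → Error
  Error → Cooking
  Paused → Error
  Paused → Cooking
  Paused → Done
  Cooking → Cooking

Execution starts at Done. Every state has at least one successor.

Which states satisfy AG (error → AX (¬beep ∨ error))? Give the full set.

States satisfying error → AX (¬beep ∨ error): {Done, Error, Paused, Cooking}.
States satisfying AG (error → AX (¬beep ∨ error)): {Done, Error, Paused, Cooking}.

{Done, Error, Paused, Cooking}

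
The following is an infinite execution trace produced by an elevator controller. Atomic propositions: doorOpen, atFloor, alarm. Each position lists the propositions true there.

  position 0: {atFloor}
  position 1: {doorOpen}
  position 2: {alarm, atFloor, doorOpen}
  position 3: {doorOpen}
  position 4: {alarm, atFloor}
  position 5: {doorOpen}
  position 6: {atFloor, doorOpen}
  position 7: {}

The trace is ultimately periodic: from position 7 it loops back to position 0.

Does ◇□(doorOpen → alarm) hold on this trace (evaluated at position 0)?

Violated

□(doorOpen → alarm) is false at every position 0..7, so it never becomes true and ◇□(doorOpen → alarm) fails.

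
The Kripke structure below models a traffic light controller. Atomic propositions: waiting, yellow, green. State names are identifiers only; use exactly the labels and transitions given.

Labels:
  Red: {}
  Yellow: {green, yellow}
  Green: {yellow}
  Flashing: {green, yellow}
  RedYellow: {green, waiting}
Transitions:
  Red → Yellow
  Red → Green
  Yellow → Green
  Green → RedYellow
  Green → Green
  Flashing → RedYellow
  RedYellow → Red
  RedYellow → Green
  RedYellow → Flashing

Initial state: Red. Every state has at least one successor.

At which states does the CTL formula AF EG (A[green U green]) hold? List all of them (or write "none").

{Flashing, RedYellow}

States satisfying EG (A[green U green]): {Flashing, RedYellow}.
States satisfying AF EG (A[green U green]): {Flashing, RedYellow}.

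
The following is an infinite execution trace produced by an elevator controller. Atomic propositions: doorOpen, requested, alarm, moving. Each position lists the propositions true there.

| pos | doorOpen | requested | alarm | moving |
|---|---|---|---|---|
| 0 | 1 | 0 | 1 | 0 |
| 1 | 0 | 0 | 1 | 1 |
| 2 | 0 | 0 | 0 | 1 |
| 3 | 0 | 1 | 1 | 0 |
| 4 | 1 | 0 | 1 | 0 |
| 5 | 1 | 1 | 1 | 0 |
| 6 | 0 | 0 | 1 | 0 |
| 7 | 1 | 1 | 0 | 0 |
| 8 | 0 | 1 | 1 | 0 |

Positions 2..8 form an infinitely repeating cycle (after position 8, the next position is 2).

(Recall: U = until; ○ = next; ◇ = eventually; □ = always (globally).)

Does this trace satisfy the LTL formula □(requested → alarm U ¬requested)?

requested → alarm U ¬requested must hold at every position from 0 onward. It fails at position 7, so □(requested → alarm U ¬requested) is false.
Positions where requested holds: 3, 5, 7, 8.
Check alarm U ¬requested at each: 3→ok, 5→ok, 7→fails, 8→ok.

Does not hold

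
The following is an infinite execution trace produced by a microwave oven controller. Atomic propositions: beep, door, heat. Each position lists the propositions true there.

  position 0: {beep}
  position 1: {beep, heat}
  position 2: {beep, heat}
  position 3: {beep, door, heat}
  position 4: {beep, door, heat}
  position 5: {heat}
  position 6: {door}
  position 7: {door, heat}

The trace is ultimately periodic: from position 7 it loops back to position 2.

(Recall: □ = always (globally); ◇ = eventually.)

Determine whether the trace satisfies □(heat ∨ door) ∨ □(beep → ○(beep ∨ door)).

Violated

heat ∨ door must hold at every position from 0 onward. It fails at position 0, so □(heat ∨ door) is false.
beep → ○(beep ∨ door) must hold at every position from 0 onward. It fails at position 4, so □(beep → ○(beep ∨ door)) is false.
Positions where beep holds: 0, 1, 2, 3, 4.
Check ○(beep ∨ door) at each: 0→ok, 1→ok, 2→ok, 3→ok, 4→fails.
At position 0: □(heat ∨ door) is false; □(beep → ○(beep ∨ door)) is false; so □(heat ∨ door) ∨ □(beep → ○(beep ∨ door)) is false.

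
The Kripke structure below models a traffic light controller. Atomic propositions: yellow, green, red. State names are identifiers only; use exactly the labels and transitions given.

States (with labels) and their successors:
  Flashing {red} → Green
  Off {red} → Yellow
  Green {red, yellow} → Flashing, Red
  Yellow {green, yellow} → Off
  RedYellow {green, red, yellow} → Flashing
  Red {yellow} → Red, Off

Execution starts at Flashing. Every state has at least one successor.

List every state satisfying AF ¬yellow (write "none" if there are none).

States satisfying ¬yellow: {Flashing, Off}.
States satisfying AF ¬yellow: {Flashing, Off, Yellow, RedYellow}.

{Flashing, Off, Yellow, RedYellow}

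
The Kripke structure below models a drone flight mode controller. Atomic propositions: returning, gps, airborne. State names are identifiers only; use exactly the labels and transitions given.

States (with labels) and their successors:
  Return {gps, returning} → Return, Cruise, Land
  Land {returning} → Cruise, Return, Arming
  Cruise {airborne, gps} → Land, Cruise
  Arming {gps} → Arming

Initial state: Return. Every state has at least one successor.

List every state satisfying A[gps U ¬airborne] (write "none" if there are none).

States satisfying gps: {Return, Cruise, Arming}.
States satisfying ¬airborne: {Return, Land, Arming}.
States satisfying A[gps U ¬airborne]: {Return, Land, Arming}.

{Return, Land, Arming}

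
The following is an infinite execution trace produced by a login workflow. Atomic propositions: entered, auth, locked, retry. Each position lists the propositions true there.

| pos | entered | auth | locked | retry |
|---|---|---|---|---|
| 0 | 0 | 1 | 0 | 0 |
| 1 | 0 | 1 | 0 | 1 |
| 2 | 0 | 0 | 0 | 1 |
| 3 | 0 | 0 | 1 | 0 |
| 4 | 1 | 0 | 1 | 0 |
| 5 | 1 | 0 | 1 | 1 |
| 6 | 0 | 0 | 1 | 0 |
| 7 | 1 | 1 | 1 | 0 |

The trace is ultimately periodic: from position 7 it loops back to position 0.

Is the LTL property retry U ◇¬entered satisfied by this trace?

Walking from position 0: ◇¬entered first holds at position 0, and retry holds at every earlier position along the way, so retry U ◇¬entered holds.

Yes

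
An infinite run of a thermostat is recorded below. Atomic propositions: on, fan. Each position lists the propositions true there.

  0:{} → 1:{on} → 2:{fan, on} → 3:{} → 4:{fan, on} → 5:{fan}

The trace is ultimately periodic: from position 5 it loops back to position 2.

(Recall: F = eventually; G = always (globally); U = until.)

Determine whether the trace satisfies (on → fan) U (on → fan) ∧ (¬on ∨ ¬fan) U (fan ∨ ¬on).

Walking from position 0: on → fan first holds at position 0, and on → fan holds at every earlier position along the way, so (on → fan) U (on → fan) holds.
Walking from position 0: fan ∨ ¬on first holds at position 0, and ¬on ∨ ¬fan holds at every earlier position along the way, so (¬on ∨ ¬fan) U (fan ∨ ¬on) holds.
At position 0: (on → fan) U (on → fan) is true; (¬on ∨ ¬fan) U (fan ∨ ¬on) is true; so (on → fan) U (on → fan) ∧ (¬on ∨ ¬fan) U (fan ∨ ¬on) is true.

Satisfied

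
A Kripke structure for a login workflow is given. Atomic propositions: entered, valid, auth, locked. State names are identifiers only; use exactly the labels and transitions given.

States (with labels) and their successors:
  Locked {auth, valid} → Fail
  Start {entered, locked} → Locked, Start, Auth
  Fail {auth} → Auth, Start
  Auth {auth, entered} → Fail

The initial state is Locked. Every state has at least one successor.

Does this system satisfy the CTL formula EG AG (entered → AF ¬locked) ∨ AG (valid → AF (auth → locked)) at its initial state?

States satisfying AG (entered → AF ¬locked): ∅.
States satisfying EG AG (entered → AF ¬locked): ∅.
States satisfying valid → AF (auth → locked): {Start, Fail, Auth}.
States satisfying AG (valid → AF (auth → locked)): ∅.
States satisfying EG AG (entered → AF ¬locked) ∨ AG (valid → AF (auth → locked)): ∅.
Locked ∉ Sat(EG AG (entered → AF ¬locked) ∨ AG (valid → AF (auth → locked))).

Violated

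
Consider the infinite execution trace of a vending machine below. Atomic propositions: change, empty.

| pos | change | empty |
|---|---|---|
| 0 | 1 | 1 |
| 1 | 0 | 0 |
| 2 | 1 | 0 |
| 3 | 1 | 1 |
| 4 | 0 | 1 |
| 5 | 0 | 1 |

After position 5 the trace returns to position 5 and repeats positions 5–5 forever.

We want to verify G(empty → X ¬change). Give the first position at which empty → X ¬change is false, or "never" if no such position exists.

empty → X ¬change holds at every position 0..5, and those are all the positions the trace ever visits, so the invariant G(empty → X ¬change) is never violated.

never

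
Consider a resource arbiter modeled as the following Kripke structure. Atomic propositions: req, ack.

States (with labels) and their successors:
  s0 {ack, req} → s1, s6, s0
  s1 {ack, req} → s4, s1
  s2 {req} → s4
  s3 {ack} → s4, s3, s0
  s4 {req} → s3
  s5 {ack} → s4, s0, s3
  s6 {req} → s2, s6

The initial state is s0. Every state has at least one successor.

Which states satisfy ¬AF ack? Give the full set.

{s6}

States satisfying ack: {s0, s1, s3, s5}.
States satisfying AF ack: {s0, s1, s2, s3, s4, s5}.
States satisfying ¬AF ack: {s6}.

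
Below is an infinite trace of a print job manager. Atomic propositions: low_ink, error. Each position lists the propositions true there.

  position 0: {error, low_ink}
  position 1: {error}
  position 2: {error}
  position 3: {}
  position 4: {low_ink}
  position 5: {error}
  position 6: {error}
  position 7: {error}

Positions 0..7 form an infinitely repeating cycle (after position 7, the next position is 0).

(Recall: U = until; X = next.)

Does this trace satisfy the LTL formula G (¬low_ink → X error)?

Does not hold

¬low_ink → X error must hold at every position from 0 onward. It fails at position 2, so G (¬low_ink → X error) is false.
Positions where ¬low_ink holds: 1, 2, 3, 5, 6, 7.
Check X error at each: 1→ok, 2→fails, 3→fails, 5→ok, 6→ok, 7→ok.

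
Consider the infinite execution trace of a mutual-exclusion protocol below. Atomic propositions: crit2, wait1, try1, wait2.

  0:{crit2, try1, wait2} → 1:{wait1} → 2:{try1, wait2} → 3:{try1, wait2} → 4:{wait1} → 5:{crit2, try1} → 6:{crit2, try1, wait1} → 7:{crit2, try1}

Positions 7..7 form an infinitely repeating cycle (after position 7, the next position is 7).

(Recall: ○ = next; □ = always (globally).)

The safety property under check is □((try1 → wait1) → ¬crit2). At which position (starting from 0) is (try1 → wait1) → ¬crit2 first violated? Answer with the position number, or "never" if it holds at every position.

6

Check (try1 → wait1) → ¬crit2 at each position in order: 0 ✓, 1 ✓, 2 ✓, 3 ✓, 4 ✓, 5 ✓.
At position 6 the labels are {crit2, try1, wait1}, so (try1 → wait1) → ¬crit2 is false there. This is the first violation.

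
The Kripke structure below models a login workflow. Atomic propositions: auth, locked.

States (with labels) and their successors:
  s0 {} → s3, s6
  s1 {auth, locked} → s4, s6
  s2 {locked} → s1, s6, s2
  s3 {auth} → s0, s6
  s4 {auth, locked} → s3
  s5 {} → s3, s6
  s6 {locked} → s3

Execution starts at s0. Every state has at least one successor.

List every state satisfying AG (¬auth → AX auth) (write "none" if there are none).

States satisfying ¬auth → AX auth: {s1, s3, s4, s6}.
States satisfying AG (¬auth → AX auth): ∅.

none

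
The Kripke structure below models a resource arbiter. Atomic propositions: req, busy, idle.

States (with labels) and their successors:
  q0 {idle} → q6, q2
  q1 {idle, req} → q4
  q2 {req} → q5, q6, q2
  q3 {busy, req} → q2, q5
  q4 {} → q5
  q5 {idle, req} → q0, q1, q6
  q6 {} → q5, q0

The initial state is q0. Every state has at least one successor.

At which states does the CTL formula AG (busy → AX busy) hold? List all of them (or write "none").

States satisfying busy → AX busy: {q0, q1, q2, q4, q5, q6}.
States satisfying AG (busy → AX busy): {q0, q1, q2, q4, q5, q6}.

{q0, q1, q2, q4, q5, q6}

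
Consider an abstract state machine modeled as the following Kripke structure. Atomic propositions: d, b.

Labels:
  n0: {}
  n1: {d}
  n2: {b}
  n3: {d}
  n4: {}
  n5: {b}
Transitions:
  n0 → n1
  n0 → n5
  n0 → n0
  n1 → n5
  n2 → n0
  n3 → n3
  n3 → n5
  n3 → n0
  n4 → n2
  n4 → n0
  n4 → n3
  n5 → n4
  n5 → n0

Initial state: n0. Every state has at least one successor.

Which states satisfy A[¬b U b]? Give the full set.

States satisfying ¬b: {n0, n1, n3, n4}.
States satisfying b: {n2, n5}.
States satisfying A[¬b U b]: {n1, n2, n5}.

{n1, n2, n5}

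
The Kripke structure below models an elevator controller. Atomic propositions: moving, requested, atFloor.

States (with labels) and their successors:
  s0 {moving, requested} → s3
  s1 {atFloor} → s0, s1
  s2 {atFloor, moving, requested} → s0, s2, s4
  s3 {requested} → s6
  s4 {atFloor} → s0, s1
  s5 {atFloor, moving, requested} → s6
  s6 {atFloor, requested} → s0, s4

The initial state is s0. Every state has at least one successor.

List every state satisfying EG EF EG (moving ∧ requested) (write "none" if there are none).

States satisfying EF EG (moving ∧ requested): {s2}.
States satisfying EG EF EG (moving ∧ requested): {s2}.

{s2}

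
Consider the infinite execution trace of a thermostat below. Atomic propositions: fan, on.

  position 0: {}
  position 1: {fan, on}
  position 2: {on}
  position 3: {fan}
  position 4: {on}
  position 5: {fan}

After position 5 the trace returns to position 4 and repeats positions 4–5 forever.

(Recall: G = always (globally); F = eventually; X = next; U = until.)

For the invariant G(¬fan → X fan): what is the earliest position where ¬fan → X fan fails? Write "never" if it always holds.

never

¬fan → X fan holds at every position 0..5, and those are all the positions the trace ever visits, so the invariant G(¬fan → X fan) is never violated.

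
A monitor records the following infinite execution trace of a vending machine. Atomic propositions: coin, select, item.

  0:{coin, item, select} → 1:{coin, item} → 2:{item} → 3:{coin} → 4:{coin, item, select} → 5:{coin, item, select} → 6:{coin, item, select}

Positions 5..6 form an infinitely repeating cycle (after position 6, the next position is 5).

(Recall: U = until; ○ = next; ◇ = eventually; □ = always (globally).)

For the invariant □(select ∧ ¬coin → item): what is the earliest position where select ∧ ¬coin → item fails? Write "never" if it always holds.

never

select ∧ ¬coin → item holds at every position 0..6, and those are all the positions the trace ever visits, so the invariant □(select ∧ ¬coin → item) is never violated.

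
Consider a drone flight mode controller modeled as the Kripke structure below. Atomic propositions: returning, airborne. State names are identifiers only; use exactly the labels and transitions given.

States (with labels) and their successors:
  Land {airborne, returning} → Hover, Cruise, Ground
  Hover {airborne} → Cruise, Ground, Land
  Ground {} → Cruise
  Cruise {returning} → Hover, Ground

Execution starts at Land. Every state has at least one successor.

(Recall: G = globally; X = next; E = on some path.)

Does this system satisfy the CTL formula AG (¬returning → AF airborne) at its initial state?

Violated

States satisfying ¬returning → AF airborne: {Land, Hover, Cruise}.
States satisfying AG (¬returning → AF airborne): ∅.
Ground is reachable from Land and violates ¬returning → AF airborne, so AG fails at Land.
Land ∉ Sat(AG (¬returning → AF airborne)).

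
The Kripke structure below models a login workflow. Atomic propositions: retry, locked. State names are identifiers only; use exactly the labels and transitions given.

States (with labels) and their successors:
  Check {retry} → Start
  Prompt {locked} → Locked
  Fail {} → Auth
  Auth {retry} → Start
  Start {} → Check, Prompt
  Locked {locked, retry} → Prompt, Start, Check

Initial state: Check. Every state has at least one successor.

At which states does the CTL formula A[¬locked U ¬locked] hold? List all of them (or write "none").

States satisfying ¬locked: {Check, Fail, Auth, Start}.
States satisfying A[¬locked U ¬locked]: {Check, Fail, Auth, Start}.

{Check, Fail, Auth, Start}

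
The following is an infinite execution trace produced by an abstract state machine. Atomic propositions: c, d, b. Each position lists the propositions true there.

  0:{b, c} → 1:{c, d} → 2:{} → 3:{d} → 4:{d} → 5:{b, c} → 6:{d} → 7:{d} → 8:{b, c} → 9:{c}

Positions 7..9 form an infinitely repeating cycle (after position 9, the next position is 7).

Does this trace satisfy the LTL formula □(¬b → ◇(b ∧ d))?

¬b → ◇(b ∧ d) must hold at every position from 0 onward. It fails at position 1, so □(¬b → ◇(b ∧ d)) is false.
Positions where ¬b holds: 1, 2, 3, 4, 6, 7, 9.
Check ◇(b ∧ d) at each: 1→fails, 2→fails, 3→fails, 4→fails, 6→fails, 7→fails, 9→fails.

No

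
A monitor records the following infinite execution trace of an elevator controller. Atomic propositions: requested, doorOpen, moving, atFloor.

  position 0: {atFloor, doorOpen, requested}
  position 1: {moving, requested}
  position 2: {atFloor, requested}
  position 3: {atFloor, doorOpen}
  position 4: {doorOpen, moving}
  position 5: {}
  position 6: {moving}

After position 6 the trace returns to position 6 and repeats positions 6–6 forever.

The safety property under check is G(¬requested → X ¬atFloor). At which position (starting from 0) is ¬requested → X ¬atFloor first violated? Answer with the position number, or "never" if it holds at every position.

never

¬requested → X ¬atFloor holds at every position 0..6, and those are all the positions the trace ever visits, so the invariant G(¬requested → X ¬atFloor) is never violated.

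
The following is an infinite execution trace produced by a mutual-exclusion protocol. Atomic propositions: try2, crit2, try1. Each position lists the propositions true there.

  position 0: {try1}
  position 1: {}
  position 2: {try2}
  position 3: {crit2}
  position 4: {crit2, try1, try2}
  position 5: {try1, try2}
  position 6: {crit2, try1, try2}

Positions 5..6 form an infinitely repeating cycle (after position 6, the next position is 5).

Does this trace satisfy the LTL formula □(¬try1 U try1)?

Satisfied

¬try1 U try1 holds at every position 0..6, and those are all positions ever visited, so □(¬try1 U try1) holds.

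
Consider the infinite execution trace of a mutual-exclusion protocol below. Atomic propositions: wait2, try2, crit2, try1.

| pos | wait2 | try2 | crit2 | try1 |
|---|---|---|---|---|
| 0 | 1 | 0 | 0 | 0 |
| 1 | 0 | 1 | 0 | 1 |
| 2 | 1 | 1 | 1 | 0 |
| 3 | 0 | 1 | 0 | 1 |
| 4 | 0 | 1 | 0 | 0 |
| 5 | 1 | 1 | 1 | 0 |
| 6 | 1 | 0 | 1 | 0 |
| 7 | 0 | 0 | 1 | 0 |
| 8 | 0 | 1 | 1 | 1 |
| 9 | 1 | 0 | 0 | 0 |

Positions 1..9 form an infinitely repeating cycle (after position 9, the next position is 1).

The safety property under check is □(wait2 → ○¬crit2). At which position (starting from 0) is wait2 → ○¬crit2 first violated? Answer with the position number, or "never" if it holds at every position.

Check wait2 → ○¬crit2 at each position in order: 0 ✓, 1 ✓, 2 ✓, 3 ✓, 4 ✓.
At position 5 the labels are {crit2, try2, wait2} and the next position 6 has {crit2, wait2}, so wait2 → ○¬crit2 is false there. This is the first violation.

5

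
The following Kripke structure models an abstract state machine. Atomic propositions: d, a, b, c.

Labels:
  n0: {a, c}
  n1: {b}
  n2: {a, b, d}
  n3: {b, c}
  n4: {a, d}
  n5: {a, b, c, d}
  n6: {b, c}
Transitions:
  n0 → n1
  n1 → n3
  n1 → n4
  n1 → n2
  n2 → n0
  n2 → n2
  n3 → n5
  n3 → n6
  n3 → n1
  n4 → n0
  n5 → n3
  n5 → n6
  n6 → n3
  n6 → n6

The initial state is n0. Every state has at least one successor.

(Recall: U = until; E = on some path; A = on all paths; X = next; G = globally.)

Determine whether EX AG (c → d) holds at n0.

Does not hold

States satisfying AG (c → d): ∅.
States satisfying EX AG (c → d): ∅.
No suitable path/successor from n0 witnesses the formula.
n0 ∉ Sat(EX AG (c → d)).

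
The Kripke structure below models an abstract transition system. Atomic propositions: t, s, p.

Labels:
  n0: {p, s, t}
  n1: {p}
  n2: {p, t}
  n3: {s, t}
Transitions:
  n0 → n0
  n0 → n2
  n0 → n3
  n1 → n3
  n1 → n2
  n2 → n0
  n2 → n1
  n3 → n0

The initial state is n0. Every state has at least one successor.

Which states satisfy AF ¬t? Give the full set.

{n1}

States satisfying ¬t: {n1}.
States satisfying AF ¬t: {n1}.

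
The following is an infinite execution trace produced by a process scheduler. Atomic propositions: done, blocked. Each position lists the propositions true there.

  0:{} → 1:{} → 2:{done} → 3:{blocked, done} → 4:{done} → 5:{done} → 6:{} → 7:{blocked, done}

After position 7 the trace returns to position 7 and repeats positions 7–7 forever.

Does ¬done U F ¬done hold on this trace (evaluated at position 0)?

Yes

Walking from position 0: F ¬done first holds at position 0, and ¬done holds at every earlier position along the way, so ¬done U F ¬done holds.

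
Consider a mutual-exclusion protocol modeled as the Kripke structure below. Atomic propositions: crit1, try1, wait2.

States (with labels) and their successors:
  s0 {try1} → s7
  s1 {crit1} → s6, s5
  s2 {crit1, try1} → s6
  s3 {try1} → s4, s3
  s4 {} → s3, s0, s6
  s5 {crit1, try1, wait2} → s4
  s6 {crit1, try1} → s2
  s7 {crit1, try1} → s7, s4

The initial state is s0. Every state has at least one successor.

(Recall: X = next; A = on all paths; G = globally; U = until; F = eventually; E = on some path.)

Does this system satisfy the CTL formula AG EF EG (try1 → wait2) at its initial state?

States satisfying EF EG (try1 → wait2): ∅.
States satisfying AG EF EG (try1 → wait2): ∅.
s0 is reachable from s0 and violates EF EG (try1 → wait2), so AG fails at s0.
s0 ∉ Sat(AG EF EG (try1 → wait2)).

Does not hold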